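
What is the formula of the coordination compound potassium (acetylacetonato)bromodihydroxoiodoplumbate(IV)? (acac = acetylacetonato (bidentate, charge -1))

K[Pb(acac)BrI(OH)2]

Ligands: 1 acetylacetonato (acac, -1), 1 bromo (Br, -1), 1 iodo (I, -1), 2 hydroxo (OH, -1). Ligand charge sum = -5.
Charge balance with potassium (+1) requires 1 complex ion per 1 potassium.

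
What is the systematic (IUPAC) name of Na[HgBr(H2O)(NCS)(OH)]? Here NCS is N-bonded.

sodium aquabromohydroxoisothiocyanatomercurate(II)

The 1 sodium counter-ion carries a total charge of +1, so each complex ion is 1−.
Ligand charges: 1×aqua (neutral), 1×isothiocyanato (-1 each), 1×hydroxo (-1 each), 1×bromo (-1 each); total -3. So Hg + (-3) = 1−, giving Hg = +2.
Ligands are named alphabetically: aqua before bromo before hydroxo before isothiocyanato.
The complex ion is anionic, so mercury takes the -ate form mercurate(II).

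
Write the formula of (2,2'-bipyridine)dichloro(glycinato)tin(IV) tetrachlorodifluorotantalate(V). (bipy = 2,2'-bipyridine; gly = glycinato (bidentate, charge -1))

Cation [Sn…]: ligand charges -3, Sn(IV) ⇒ ion charge 1+.
Anion [Ta…]: ligand charges -6, Ta(V) ⇒ ion charge 1−.
One 1+ cation balances one 1− anion.

[Sn(bipy)Cl2(gly)][TaCl4F2]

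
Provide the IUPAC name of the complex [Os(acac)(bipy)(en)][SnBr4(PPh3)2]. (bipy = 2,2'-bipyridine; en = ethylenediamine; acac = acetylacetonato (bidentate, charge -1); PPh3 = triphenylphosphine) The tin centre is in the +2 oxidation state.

Both ions are complex: the cation is named first with the plain metal name, the anion second with the -ate form; each ion's ligands are alphabetised independently.
Sn is given as +2; the anion's ligand charges sum to -4, so the complex anion is 2−.
A 1:1 salt means the cation carries the equal and opposite charge, 2+.
Cation: ligand charges sum to -1; for the ion to be 2+, Os = +3.

(acetylacetonato)(2,2'-bipyridine)(ethylenediamine)osmium(III) tetrabromobis(triphenylphosphine)stannate(II)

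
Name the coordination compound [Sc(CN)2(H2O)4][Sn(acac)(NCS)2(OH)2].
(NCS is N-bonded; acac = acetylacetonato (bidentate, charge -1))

Both ions are complex: the cation is named first with the plain metal name, the anion second with the -ate form; each ion's ligands are alphabetised independently.
Scandium is always +3 in its complexes; the cation's ligand charges sum to -2, so the complex cation is 1+.
A 1:1 salt means the anion carries the equal and opposite charge, 1−.
Anion: ligand charges sum to -5; for the ion to be 1−, Sn = +4.

tetraaquadicyanoscandium(III) (acetylacetonato)dihydroxodiisothiocyanatostannate(IV)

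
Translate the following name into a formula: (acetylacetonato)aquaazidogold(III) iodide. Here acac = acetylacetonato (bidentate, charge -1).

Ligands: 1 aqua (H2O, neutral), 1 azido (N3, -1), 1 acetylacetonato (acac, -1). Ligand charge sum = -2.
With Au in oxidation state +3, the complex ion is [Au...]^1+.
Charge balance with iodide (-1) requires 1 complex ion per 1 iodide.

[Au(acac)(H2O)(N3)]I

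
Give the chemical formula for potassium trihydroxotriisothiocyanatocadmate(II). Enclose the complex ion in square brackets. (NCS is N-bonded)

Ligands: 3 hydroxo (OH, -1), 3 isothiocyanato (NCS, -1). Ligand charge sum = -6.
With Cd in oxidation state +2, the complex ion is [Cd...]^4−.
Charge balance with potassium (+1) requires 1 complex ion per 4 potassium.

K4[Cd(NCS)3(OH)3]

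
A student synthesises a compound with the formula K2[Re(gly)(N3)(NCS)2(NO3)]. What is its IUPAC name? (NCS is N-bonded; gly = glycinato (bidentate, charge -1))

potassium azido(glycinato)diisothiocyanatonitratorhenate(III)

The 2 potassium counter-ions carry a total charge of +2, so each complex ion is 2−.
Ligand charges: 1×nitrato (-1 each), 1×azido (-1 each), 2×isothiocyanato (-1 each), 1×glycinato (-1 each); total -5. So Re + (-5) = 2−, giving Re = +3.
The complex ion is anionic, so rhenium takes the -ate form rhenate(III).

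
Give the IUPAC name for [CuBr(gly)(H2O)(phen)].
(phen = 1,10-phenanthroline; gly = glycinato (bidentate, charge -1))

There is no counter-ion, so the complex is neutral overall.
Ligand charges: 1×1,10-phenanthroline (neutral), 1×glycinato (-1 each), 1×bromo (-1 each), 1×aqua (neutral); total -2. So Cu + (-2) = 0, giving Cu = +2.
Ligands are named alphabetically: aqua before bromo before glycinato before phenanthroline.

aquabromo(glycinato)(1,10-phenanthroline)copper(II)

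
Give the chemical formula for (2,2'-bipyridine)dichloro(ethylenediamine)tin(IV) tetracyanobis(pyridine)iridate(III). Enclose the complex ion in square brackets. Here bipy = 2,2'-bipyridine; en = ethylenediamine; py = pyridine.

Cation [Sn…]: ligand charges -2, Sn(IV) ⇒ ion charge 2+.
Anion [Ir…]: ligand charges -4, Ir(III) ⇒ ion charge 1−.
One 2+ cation requires 2 of the 1− anion.

[Sn(bipy)Cl2(en)][Ir(CN)4(py)2]2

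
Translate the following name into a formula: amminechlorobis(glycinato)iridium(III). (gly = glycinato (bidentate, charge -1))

Ligands: 2 glycinato (gly, -1), 1 chloro (Cl, -1), 1 ammine (NH3, neutral). Ligand charge sum = -3.
With Ir in oxidation state +3, the complex ion is [Ir...].

[IrCl(gly)2(NH3)]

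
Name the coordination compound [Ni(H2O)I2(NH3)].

ammineaquadiiodonickel(II)

There is no counter-ion, so the complex is neutral overall.
Ligand charges: 1×aqua (neutral), 2×iodo (-1 each), 1×ammine (neutral); total -2. So Ni + (-2) = 0, giving Ni = +2.
Ligands are named alphabetically: ammine before aqua before iodo.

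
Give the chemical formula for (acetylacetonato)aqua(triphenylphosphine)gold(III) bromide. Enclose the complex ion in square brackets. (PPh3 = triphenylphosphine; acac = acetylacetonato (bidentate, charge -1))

[Au(acac)(H2O)(PPh3)]Br2

Ligands: 1 aqua (H2O, neutral), 1 triphenylphosphine (PPh3, neutral), 1 acetylacetonato (acac, -1). Ligand charge sum = -1.
With Au in oxidation state +3, the complex ion is [Au...]^2+.
Charge balance with bromide (-1) requires 1 complex ion per 2 bromide.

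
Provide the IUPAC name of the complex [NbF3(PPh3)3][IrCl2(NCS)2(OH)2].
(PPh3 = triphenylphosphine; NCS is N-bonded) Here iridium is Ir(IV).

trifluorotris(triphenylphosphine)niobium(V) dichlorodihydroxodiisothiocyanatoiridate(IV)

Both ions are complex: the cation is named first with the plain metal name, the anion second with the -ate form; each ion's ligands are alphabetised independently.
Ir is given as +4; the anion's ligand charges sum to -6, so the complex anion is 2−.
A 1:1 salt means the cation carries the equal and opposite charge, 2+.
Cation: ligand charges sum to -3; for the ion to be 2+, Nb = +5.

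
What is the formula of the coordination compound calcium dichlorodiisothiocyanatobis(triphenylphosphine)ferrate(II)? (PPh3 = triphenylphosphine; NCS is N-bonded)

Ligands: 2 chloro (Cl, -1), 2 triphenylphosphine (PPh3, neutral), 2 isothiocyanato (NCS, -1). Ligand charge sum = -4.
With Fe in oxidation state +2, the complex ion is [Fe...]^2−.
Charge balance with calcium (+2) requires 1 complex ion per 1 calcium.

Ca[FeCl2(NCS)2(PPh3)2]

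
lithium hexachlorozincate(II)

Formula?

Li4[ZnCl6]

Ligands: 6 chloro (Cl, -1). Ligand charge sum = -6.
With Zn in oxidation state +2, the complex ion is [Zn...]^4−.
Charge balance with lithium (+1) requires 1 complex ion per 4 lithium.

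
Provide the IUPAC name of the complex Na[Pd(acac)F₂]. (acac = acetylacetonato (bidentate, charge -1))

sodium (acetylacetonato)difluoropalladate(II)

The 1 sodium counter-ion carries a total charge of +1, so each complex ion is 1−.
Ligand charges: 2×fluoro (-1 each), 1×acetylacetonato (-1 each); total -3. So Pd + (-3) = 1−, giving Pd = +2.
Ligands are named alphabetically: acetylacetonato before fluoro.
The complex ion is anionic, so palladium takes the -ate form palladate(II).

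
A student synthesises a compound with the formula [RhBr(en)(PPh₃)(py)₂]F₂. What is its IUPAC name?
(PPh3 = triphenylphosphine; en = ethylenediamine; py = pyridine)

The 2 fluoride counter-ions carry a total charge of -2, so each complex ion is 2+.
Ligand charges: 1×triphenylphosphine (neutral), 1×ethylenediamine (neutral), 2×pyridine (neutral), 1×bromo (-1 each); total -1. So Rh + (-1) = 2+, giving Rh = +3.
Ligands are named alphabetically: bromo before ethylenediamine before pyridine before triphenylphosphine.

bromo(ethylenediamine)bis(pyridine)(triphenylphosphine)rhodium(III) fluoride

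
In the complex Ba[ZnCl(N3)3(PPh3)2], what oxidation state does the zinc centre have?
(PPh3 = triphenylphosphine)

+2

1 barium outside the brackets (+2 each) → the complex ion is 2−.
Ligand charges: 2×PPh3 neutral; 1×Cl = -1; 3×N3 = -3; sum -4.
Zn + (-4) = 2− ⇒ Zn is +2.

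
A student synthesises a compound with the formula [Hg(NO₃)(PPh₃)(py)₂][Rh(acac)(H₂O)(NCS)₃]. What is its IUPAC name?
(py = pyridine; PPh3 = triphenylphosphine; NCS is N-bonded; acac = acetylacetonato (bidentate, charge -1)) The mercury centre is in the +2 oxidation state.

nitratobis(pyridine)(triphenylphosphine)mercury(II) (acetylacetonato)aquatriisothiocyanatorhodate(III)

Both ions are complex: the cation is named first with the plain metal name, the anion second with the -ate form; each ion's ligands are alphabetised independently.
Hg is given as +2; the cation's ligand charges sum to -1, so the complex cation is 1+.
A 1:1 salt means the anion carries the equal and opposite charge, 1−.
Anion: ligand charges sum to -4; for the ion to be 1−, Rh = +3.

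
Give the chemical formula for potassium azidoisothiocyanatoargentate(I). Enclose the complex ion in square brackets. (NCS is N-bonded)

Ligands: 1 azido (N3, -1), 1 isothiocyanato (NCS, -1). Ligand charge sum = -2.
Charge balance with potassium (+1) requires 1 complex ion per 1 potassium.

K[Ag(N3)(NCS)]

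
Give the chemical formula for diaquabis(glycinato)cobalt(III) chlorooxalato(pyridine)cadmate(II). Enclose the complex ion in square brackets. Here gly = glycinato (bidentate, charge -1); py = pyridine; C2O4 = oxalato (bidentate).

[Co(gly)2(H2O)2][Cd(C2O4)Cl(py)]

Cation [Co…]: ligand charges -2, Co(III) ⇒ ion charge 1+.
Anion [Cd…]: ligand charges -3, Cd(II) ⇒ ion charge 1−.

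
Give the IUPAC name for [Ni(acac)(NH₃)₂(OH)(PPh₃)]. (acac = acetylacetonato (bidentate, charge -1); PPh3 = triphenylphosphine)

There is no counter-ion, so the complex is neutral overall.
Ligand charges: 1×acetylacetonato (-1 each), 1×hydroxo (-1 each), 1×triphenylphosphine (neutral), 2×ammine (neutral); total -2. So Ni + (-2) = 0, giving Ni = +2.
Ligands are named alphabetically: acetylacetonato before ammine before hydroxo before triphenylphosphine.

(acetylacetonato)diamminehydroxo(triphenylphosphine)nickel(II)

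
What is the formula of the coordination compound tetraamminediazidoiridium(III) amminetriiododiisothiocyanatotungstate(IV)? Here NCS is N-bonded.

Cation [Ir…]: ligand charges -2, Ir(III) ⇒ ion charge 1+.
Anion [W…]: ligand charges -5, W(IV) ⇒ ion charge 1−.
One 1+ cation balances one 1− anion.

[Ir(N3)2(NH3)4][WI3(NCS)2(NH3)]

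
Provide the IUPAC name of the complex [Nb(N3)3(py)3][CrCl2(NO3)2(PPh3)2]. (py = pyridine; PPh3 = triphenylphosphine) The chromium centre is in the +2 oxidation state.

triazidotris(pyridine)niobium(V) dichlorodinitratobis(triphenylphosphine)chromate(II)

Both ions are complex: the cation is named first with the plain metal name, the anion second with the -ate form; each ion's ligands are alphabetised independently.
Cr is given as +2; the anion's ligand charges sum to -4, so the complex anion is 2−.
A 1:1 salt means the cation carries the equal and opposite charge, 2+.
Cation: ligand charges sum to -3; for the ion to be 2+, Nb = +5.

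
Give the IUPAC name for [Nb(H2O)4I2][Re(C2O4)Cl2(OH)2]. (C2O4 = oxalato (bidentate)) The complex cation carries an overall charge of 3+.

tetraaquadiiodoniobium(V) dichlorodihydroxooxalatorhenate(III)

The complex cation is given as 3+; its ligand charges sum to -2, so Nb = +5.
A 1:1 salt means the anion carries the equal and opposite charge, 3−.
Anion: ligand charges sum to -6; for the ion to be 3−, Re = +3.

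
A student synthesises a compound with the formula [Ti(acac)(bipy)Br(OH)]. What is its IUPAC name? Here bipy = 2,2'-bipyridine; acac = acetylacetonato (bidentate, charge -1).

(acetylacetonato)(2,2'-bipyridine)bromohydroxotitanium(III)

There is no counter-ion, so the complex is neutral overall.
Ligand charges: 1×bromo (-1 each), 1×2,2'-bipyridine (neutral), 1×acetylacetonato (-1 each), 1×hydroxo (-1 each); total -3. So Ti + (-3) = 0, giving Ti = +3.
Ligands are named alphabetically: acetylacetonato before bipyridine before bromo before hydroxo.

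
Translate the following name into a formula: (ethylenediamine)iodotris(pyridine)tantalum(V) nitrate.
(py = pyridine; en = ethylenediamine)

Ligands: 1 iodo (I, -1), 3 pyridine (py, neutral), 1 ethylenediamine (en, neutral). Ligand charge sum = -1.
With Ta in oxidation state +5, the complex ion is [Ta...]^4+.
Charge balance with nitrate (-1) requires 1 complex ion per 4 nitrate.

[Ta(en)I(py)3](NO3)4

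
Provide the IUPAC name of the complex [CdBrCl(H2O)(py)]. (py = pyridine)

There is no counter-ion, so the complex is neutral overall.
Ligand charges: 1×pyridine (neutral), 1×bromo (-1 each), 1×aqua (neutral), 1×chloro (-1 each); total -2. So Cd + (-2) = 0, giving Cd = +2.
Ligands are named alphabetically: aqua before bromo before chloro before pyridine.

aquabromochloro(pyridine)cadmium(II)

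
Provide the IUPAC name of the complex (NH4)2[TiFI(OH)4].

The 2 ammonium counter-ions carry a total charge of +2, so each complex ion is 2−.
Ligand charges: 4×hydroxo (-1 each), 1×iodo (-1 each), 1×fluoro (-1 each); total -6. So Ti + (-6) = 2−, giving Ti = +4.
The complex ion is anionic, so titanium takes the -ate form titanate(IV).

ammonium fluorotetrahydroxoiodotitanate(IV)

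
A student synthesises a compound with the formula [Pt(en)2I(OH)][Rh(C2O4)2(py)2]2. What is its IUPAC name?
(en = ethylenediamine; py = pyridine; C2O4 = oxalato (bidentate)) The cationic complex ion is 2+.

The complex cation is given as 2+; its ligand charges sum to -2, so Pt = +4.
With 2 anions per cation, each anion must be 2/2 = 1−.
Anion: ligand charges sum to -4; for the ion to be 1−, Rh = +3.

bis(ethylenediamine)hydroxoiodoplatinum(IV) dioxalatobis(pyridine)rhodate(III)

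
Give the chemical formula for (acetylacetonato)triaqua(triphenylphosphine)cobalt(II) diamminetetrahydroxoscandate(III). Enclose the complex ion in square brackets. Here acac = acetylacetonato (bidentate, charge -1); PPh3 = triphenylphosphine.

[Co(acac)(H2O)3(PPh3)][Sc(NH3)2(OH)4]

Cation [Co…]: ligand charges -1, Co(II) ⇒ ion charge 1+.
Anion [Sc…]: ligand charges -4, Sc(III) ⇒ ion charge 1−.
One 1+ cation balances one 1− anion.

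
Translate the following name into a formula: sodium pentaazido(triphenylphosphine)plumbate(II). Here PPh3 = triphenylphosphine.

Na3[Pb(N3)5(PPh3)]

Ligands: 1 triphenylphosphine (PPh3, neutral), 5 azido (N3, -1). Ligand charge sum = -5.
Charge balance with sodium (+1) requires 1 complex ion per 3 sodium.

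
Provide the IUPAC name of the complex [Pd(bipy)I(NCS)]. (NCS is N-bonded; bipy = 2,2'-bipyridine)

(2,2'-bipyridine)iodoisothiocyanatopalladium(II)

There is no counter-ion, so the complex is neutral overall.
Ligand charges: 1×iodo (-1 each), 1×isothiocyanato (-1 each), 1×2,2'-bipyridine (neutral); total -2. So Pd + (-2) = 0, giving Pd = +2.
Ligands are named alphabetically: bipyridine before iodo before isothiocyanato.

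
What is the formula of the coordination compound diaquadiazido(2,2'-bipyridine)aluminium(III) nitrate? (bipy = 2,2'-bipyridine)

[Al(bipy)(H2O)2(N3)2]NO3

Ligands: 2 aqua (H2O, neutral), 1 2,2'-bipyridine (bipy, neutral), 2 azido (N3, -1). Ligand charge sum = -2.
Charge balance with nitrate (-1) requires 1 complex ion per 1 nitrate.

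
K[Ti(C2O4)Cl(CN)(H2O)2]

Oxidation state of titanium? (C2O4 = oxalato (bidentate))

+3

1 potassium outside the brackets (+1 each) → the complex ion is 1−.
Ligand charges: 1×Cl = -1; 1×C2O4 = -2; 2×H2O neutral; 1×CN = -1; sum -4.
Ti + (-4) = 1− ⇒ Ti is +3.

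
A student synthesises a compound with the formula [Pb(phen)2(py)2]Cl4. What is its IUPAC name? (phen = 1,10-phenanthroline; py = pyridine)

The 4 chloride counter-ions carry a total charge of -4, so each complex ion is 4+.
Ligand charges: 2×1,10-phenanthroline (neutral), 2×pyridine (neutral); total 0. So Pb + (0) = 4+, giving Pb = +4.
Ligands are named alphabetically: phenanthroline before pyridine.

bis(1,10-phenanthroline)bis(pyridine)lead(IV) chloride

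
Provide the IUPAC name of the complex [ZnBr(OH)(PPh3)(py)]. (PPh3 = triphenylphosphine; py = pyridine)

bromohydroxo(pyridine)(triphenylphosphine)zinc(II)

There is no counter-ion, so the complex is neutral overall.
Ligand charges: 1×bromo (-1 each), 1×triphenylphosphine (neutral), 1×hydroxo (-1 each), 1×pyridine (neutral); total -2. So Zn + (-2) = 0, giving Zn = +2.
Ligands are named alphabetically: bromo before hydroxo before pyridine before triphenylphosphine.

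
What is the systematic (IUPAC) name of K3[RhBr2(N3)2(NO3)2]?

potassium diazidodibromodinitratorhodate(III)

The 3 potassium counter-ions carry a total charge of +3, so each complex ion is 3−.
Ligand charges: 2×bromo (-1 each), 2×azido (-1 each), 2×nitrato (-1 each); total -6. So Rh + (-6) = 3−, giving Rh = +3.
Ligands are named alphabetically: azido before bromo before nitrato.
The complex ion is anionic, so rhodium takes the -ate form rhodate(III).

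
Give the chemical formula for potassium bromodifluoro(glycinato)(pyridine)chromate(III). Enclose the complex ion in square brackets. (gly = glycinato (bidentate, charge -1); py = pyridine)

Ligands: 2 fluoro (F, -1), 1 glycinato (gly, -1), 1 pyridine (py, neutral), 1 bromo (Br, -1). Ligand charge sum = -4.
With Cr in oxidation state +3, the complex ion is [Cr...]^1−.
Charge balance with potassium (+1) requires 1 complex ion per 1 potassium.

K[CrBrF2(gly)(py)]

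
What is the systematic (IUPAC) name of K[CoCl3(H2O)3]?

The 1 potassium counter-ion carries a total charge of +1, so each complex ion is 1−.
Ligand charges: 3×aqua (neutral), 3×chloro (-1 each); total -3. So Co + (-3) = 1−, giving Co = +2.
The complex ion is anionic, so cobalt takes the -ate form cobaltate(II).

potassium triaquatrichlorocobaltate(II)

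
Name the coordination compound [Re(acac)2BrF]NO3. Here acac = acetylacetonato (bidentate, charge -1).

bis(acetylacetonato)bromofluororhenium(V) nitrate

The 1 nitrate counter-ion carries a total charge of -1, so each complex ion is 1+.
Ligand charges: 1×bromo (-1 each), 1×fluoro (-1 each), 2×acetylacetonato (-1 each); total -4. So Re + (-4) = 1+, giving Re = +5.
Ligands are named alphabetically: acetylacetonato before bromo before fluoro.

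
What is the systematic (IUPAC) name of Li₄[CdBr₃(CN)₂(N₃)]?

lithium azidotribromodicyanocadmate(II)

The 4 lithium counter-ions carry a total charge of +4, so each complex ion is 4−.
Ligand charges: 1×azido (-1 each), 2×cyano (-1 each), 3×bromo (-1 each); total -6. So Cd + (-6) = 4−, giving Cd = +2.
Ligands are named alphabetically: azido before bromo before cyano.
The complex ion is anionic, so cadmium takes the -ate form cadmate(II).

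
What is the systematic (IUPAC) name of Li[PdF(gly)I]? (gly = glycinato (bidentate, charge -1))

lithium fluoro(glycinato)iodopalladate(II)

The 1 lithium counter-ion carries a total charge of +1, so each complex ion is 1−.
Ligand charges: 1×glycinato (-1 each), 1×fluoro (-1 each), 1×iodo (-1 each); total -3. So Pd + (-3) = 1−, giving Pd = +2.
The complex ion is anionic, so palladium takes the -ate form palladate(II).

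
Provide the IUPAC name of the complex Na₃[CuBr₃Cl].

The 3 sodium counter-ions carry a total charge of +3, so each complex ion is 3−.
Ligand charges: 3×bromo (-1 each), 1×chloro (-1 each); total -4. So Cu + (-4) = 3−, giving Cu = +1.
Ligands are named alphabetically: bromo before chloro.
The complex ion is anionic, so copper takes the -ate form cuprate(I).

sodium tribromochlorocuprate(I)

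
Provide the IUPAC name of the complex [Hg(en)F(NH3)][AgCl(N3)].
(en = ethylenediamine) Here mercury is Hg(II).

Both ions are complex: the cation is named first with the plain metal name, the anion second with the -ate form; each ion's ligands are alphabetised independently.
Hg is given as +2; the cation's ligand charges sum to -1, so the complex cation is 1+.
A 1:1 salt means the anion carries the equal and opposite charge, 1−.
Anion: ligand charges sum to -2; for the ion to be 1−, Ag = +1.

ammine(ethylenediamine)fluoromercury(II) azidochloroargentate(I)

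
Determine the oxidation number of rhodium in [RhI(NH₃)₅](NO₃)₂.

+3

2 nitrate outside the brackets (-1 each) → the complex ion is 2+.
Ligand charges: 1×I = -1; 5×NH3 neutral; sum -1.
Rh + (-1) = 2+ ⇒ Rh is +3.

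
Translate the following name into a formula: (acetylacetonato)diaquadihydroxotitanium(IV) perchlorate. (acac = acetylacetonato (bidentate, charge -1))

Ligands: 2 hydroxo (OH, -1), 1 acetylacetonato (acac, -1), 2 aqua (H2O, neutral). Ligand charge sum = -3.
With Ti in oxidation state +4, the complex ion is [Ti...]^1+.
Charge balance with perchlorate (-1) requires 1 complex ion per 1 perchlorate.

[Ti(acac)(H2O)2(OH)2]ClO4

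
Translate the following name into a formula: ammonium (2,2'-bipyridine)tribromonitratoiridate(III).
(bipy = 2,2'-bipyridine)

NH4[Ir(bipy)Br3(NO3)]

Ligands: 3 bromo (Br, -1), 1 nitrato (NO3, -1), 1 2,2'-bipyridine (bipy, neutral). Ligand charge sum = -4.
Charge balance with ammonium (+1) requires 1 complex ion per 1 ammonium.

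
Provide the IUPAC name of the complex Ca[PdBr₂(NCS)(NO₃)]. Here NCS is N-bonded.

The 1 calcium counter-ion carries a total charge of +2, so each complex ion is 2−.
Ligand charges: 1×isothiocyanato (-1 each), 2×bromo (-1 each), 1×nitrato (-1 each); total -4. So Pd + (-4) = 2−, giving Pd = +2.
Ligands are named alphabetically: bromo before isothiocyanato before nitrato.
The complex ion is anionic, so palladium takes the -ate form palladate(II).

calcium dibromoisothiocyanatonitratopalladate(II)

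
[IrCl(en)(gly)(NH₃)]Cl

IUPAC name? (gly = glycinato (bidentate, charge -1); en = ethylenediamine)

amminechloro(ethylenediamine)(glycinato)iridium(III) chloride

The 1 chloride counter-ion carries a total charge of -1, so each complex ion is 1+.
Ligand charges: 1×glycinato (-1 each), 1×chloro (-1 each), 1×ammine (neutral), 1×ethylenediamine (neutral); total -2. So Ir + (-2) = 1+, giving Ir = +3.
Ligands are named alphabetically: ammine before chloro before ethylenediamine before glycinato.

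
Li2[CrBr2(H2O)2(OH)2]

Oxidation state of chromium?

2 lithium outside the brackets (+1 each) → the complex ion is 2−.
Ligand charges: 2×Br = -2; 2×H2O neutral; 2×OH = -2; sum -4.
Cr + (-4) = 2− ⇒ Cr is +2.

+2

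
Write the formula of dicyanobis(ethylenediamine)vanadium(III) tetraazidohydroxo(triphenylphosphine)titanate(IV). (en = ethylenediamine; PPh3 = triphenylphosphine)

Cation [V…]: ligand charges -2, V(III) ⇒ ion charge 1+.
Anion [Ti…]: ligand charges -5, Ti(IV) ⇒ ion charge 1−.
One 1+ cation balances one 1− anion.

[V(CN)2(en)2][Ti(N3)4(OH)(PPh3)]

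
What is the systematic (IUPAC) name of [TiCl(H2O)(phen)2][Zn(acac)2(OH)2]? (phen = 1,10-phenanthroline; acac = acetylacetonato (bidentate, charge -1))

aquachlorobis(1,10-phenanthroline)titanium(III) bis(acetylacetonato)dihydroxozincate(II)

Both ions are complex: the cation is named first with the plain metal name, the anion second with the -ate form; each ion's ligands are alphabetised independently.
Zinc is always +2 in its complexes; the anion's ligand charges sum to -4, so the complex anion is 2−.
A 1:1 salt means the cation carries the equal and opposite charge, 2+.
Cation: ligand charges sum to -1; for the ion to be 2+, Ti = +3.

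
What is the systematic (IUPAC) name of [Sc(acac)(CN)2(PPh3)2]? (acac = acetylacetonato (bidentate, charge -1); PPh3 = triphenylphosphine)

(acetylacetonato)dicyanobis(triphenylphosphine)scandium(III)

There is no counter-ion, so the complex is neutral overall.
Ligand charges: 1×acetylacetonato (-1 each), 2×triphenylphosphine (neutral), 2×cyano (-1 each); total -3. So Sc + (-3) = 0, giving Sc = +3.
Ligands are named alphabetically: acetylacetonato before cyano before triphenylphosphine.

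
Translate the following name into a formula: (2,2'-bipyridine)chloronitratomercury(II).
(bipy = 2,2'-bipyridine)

Ligands: 1 nitrato (NO3, -1), 1 2,2'-bipyridine (bipy, neutral), 1 chloro (Cl, -1). Ligand charge sum = -2.
With Hg in oxidation state +2, the complex ion is [Hg...].

[Hg(bipy)Cl(NO3)]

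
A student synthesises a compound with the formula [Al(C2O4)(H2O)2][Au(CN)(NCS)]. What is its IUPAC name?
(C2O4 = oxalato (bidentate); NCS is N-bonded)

Aluminium is always +3 in its complexes; the cation's ligand charges sum to -2, so the complex cation is 1+.
A 1:1 salt means the anion carries the equal and opposite charge, 1−.
Anion: ligand charges sum to -2; for the ion to be 1−, Au = +1.

diaquaoxalatoaluminium(III) cyanoisothiocyanatoaurate(I)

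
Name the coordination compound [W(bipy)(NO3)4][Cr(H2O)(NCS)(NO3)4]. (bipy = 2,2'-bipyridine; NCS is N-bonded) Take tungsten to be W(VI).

Both ions are complex: the cation is named first with the plain metal name, the anion second with the -ate form; each ion's ligands are alphabetised independently.
W is given as +6; the cation's ligand charges sum to -4, so the complex cation is 2+.
A 1:1 salt means the anion carries the equal and opposite charge, 2−.
Anion: ligand charges sum to -5; for the ion to be 2−, Cr = +3.

(2,2'-bipyridine)tetranitratotungsten(VI) aquaisothiocyanatotetranitratochromate(III)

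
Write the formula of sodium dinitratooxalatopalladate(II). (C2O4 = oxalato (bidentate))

Ligands: 1 oxalato (C2O4, -2), 2 nitrato (NO3, -1). Ligand charge sum = -4.
Charge balance with sodium (+1) requires 1 complex ion per 2 sodium.

Na2[Pd(C2O4)(NO3)2]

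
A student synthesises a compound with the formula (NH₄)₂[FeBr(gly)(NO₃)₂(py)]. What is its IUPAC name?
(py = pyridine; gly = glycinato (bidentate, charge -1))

ammonium bromo(glycinato)dinitrato(pyridine)ferrate(II)

The 2 ammonium counter-ions carry a total charge of +2, so each complex ion is 2−.
Ligand charges: 2×nitrato (-1 each), 1×pyridine (neutral), 1×glycinato (-1 each), 1×bromo (-1 each); total -4. So Fe + (-4) = 2−, giving Fe = +2.
The complex ion is anionic, so iron takes the -ate form ferrate(II).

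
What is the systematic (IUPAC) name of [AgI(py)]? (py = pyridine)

There is no counter-ion, so the complex is neutral overall.
Ligand charges: 1×iodo (-1 each), 1×pyridine (neutral); total -1. So Ag + (-1) = 0, giving Ag = +1.
Ligands are named alphabetically: iodo before pyridine.

iodo(pyridine)silver(I)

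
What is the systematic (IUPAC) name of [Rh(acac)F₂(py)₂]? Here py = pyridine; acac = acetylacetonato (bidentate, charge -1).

(acetylacetonato)difluorobis(pyridine)rhodium(III)

There is no counter-ion, so the complex is neutral overall.
Ligand charges: 2×pyridine (neutral), 2×fluoro (-1 each), 1×acetylacetonato (-1 each); total -3. So Rh + (-3) = 0, giving Rh = +3.
Ligands are named alphabetically: acetylacetonato before fluoro before pyridine.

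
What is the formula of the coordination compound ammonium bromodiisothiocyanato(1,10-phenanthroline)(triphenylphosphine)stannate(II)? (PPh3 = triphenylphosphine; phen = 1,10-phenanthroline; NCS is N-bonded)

Ligands: 1 bromo (Br, -1), 1 triphenylphosphine (PPh3, neutral), 1 1,10-phenanthroline (phen, neutral), 2 isothiocyanato (NCS, -1). Ligand charge sum = -3.
With Sn in oxidation state +2, the complex ion is [Sn...]^1−.
Charge balance with ammonium (+1) requires 1 complex ion per 1 ammonium.

NH4[SnBr(NCS)2(phen)(PPh3)]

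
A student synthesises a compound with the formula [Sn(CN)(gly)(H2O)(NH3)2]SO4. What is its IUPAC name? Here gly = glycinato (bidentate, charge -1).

The 1 sulfate counter-ion carries a total charge of -2, so each complex ion is 2+.
Ligand charges: 2×ammine (neutral), 1×glycinato (-1 each), 1×aqua (neutral), 1×cyano (-1 each); total -2. So Sn + (-2) = 2+, giving Sn = +4.
Ligands are named alphabetically: ammine before aqua before cyano before glycinato.

diammineaquacyano(glycinato)tin(IV) sulfate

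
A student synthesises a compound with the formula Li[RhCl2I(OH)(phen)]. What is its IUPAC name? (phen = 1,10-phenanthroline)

lithium dichlorohydroxoiodo(1,10-phenanthroline)rhodate(III)

The 1 lithium counter-ion carries a total charge of +1, so each complex ion is 1−.
Ligand charges: 1×hydroxo (-1 each), 2×chloro (-1 each), 1×iodo (-1 each), 1×1,10-phenanthroline (neutral); total -4. So Rh + (-4) = 1−, giving Rh = +3.
The complex ion is anionic, so rhodium takes the -ate form rhodate(III).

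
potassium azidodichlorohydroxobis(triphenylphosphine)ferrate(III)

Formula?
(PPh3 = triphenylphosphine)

Ligands: 1 hydroxo (OH, -1), 2 chloro (Cl, -1), 1 azido (N3, -1), 2 triphenylphosphine (PPh3, neutral). Ligand charge sum = -4.
Charge balance with potassium (+1) requires 1 complex ion per 1 potassium.

K[FeCl2(N3)(OH)(PPh3)2]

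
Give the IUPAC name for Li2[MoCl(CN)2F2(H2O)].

lithium aquachlorodicyanodifluoromolybdate(III)

The 2 lithium counter-ions carry a total charge of +2, so each complex ion is 2−.
Ligand charges: 1×chloro (-1 each), 1×aqua (neutral), 2×fluoro (-1 each), 2×cyano (-1 each); total -5. So Mo + (-5) = 2−, giving Mo = +3.
The complex ion is anionic, so molybdenum takes the -ate form molybdate(III).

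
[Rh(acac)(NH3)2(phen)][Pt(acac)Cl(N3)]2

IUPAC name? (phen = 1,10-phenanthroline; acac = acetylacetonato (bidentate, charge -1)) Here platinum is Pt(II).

Pt is given as +2; the anion's ligand charges sum to -3, so the complex anion is 1−.
With 2 anions per cation, the cation must be 2×1 = 2+.
Cation: ligand charges sum to -1; for the ion to be 2+, Rh = +3.

(acetylacetonato)diammine(1,10-phenanthroline)rhodium(III) (acetylacetonato)azidochloroplatinate(II)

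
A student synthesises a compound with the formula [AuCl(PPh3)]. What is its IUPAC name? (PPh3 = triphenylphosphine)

chloro(triphenylphosphine)gold(I)

There is no counter-ion, so the complex is neutral overall.
Ligand charges: 1×chloro (-1 each), 1×triphenylphosphine (neutral); total -1. So Au + (-1) = 0, giving Au = +1.
Ligands are named alphabetically: chloro before triphenylphosphine.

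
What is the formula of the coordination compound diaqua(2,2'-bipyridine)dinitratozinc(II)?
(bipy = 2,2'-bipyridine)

[Zn(bipy)(H2O)2(NO3)2]

Ligands: 1 2,2'-bipyridine (bipy, neutral), 2 nitrato (NO3, -1), 2 aqua (H2O, neutral). Ligand charge sum = -2.
With Zn in oxidation state +2, the complex ion is [Zn...].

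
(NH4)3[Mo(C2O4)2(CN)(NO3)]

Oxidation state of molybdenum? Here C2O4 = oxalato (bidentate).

+3

3 ammonium outside the brackets (+1 each) → the complex ion is 3−.
Ligand charges: 1×NO3 = -1; 1×CN = -1; 2×C2O4 = -4; sum -6.
Mo + (-6) = 3− ⇒ Mo is +3.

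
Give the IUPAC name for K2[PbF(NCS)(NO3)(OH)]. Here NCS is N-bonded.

potassium fluorohydroxoisothiocyanatonitratoplumbate(II)

The 2 potassium counter-ions carry a total charge of +2, so each complex ion is 2−.
Ligand charges: 1×hydroxo (-1 each), 1×nitrato (-1 each), 1×fluoro (-1 each), 1×isothiocyanato (-1 each); total -4. So Pb + (-4) = 2−, giving Pb = +2.
The complex ion is anionic, so lead takes the -ate form plumbate(II).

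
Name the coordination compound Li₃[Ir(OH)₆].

The 3 lithium counter-ions carry a total charge of +3, so each complex ion is 3−.
Ligand charges: 6×hydroxo (-1 each); total -6. So Ir + (-6) = 3−, giving Ir = +3.
The complex ion is anionic, so iridium takes the -ate form iridate(III).

lithium hexahydroxoiridate(III)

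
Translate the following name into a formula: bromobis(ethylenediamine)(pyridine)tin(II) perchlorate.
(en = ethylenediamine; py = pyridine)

[SnBr(en)2(py)]ClO4

Ligands: 2 ethylenediamine (en, neutral), 1 bromo (Br, -1), 1 pyridine (py, neutral). Ligand charge sum = -1.
With Sn in oxidation state +2, the complex ion is [Sn...]^1+.
Charge balance with perchlorate (-1) requires 1 complex ion per 1 perchlorate.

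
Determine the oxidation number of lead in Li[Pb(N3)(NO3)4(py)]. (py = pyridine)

+4

1 lithium outside the brackets (+1 each) → the complex ion is 1−.
Ligand charges: 1×N3 = -1; 1×py neutral; 4×NO3 = -4; sum -5.
Pb + (-5) = 1− ⇒ Pb is +4.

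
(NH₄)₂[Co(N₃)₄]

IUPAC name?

ammonium tetraazidocobaltate(II)

The 2 ammonium counter-ions carry a total charge of +2, so each complex ion is 2−.
Ligand charges: 4×azido (-1 each); total -4. So Co + (-4) = 2−, giving Co = +2.
The complex ion is anionic, so cobalt takes the -ate form cobaltate(II).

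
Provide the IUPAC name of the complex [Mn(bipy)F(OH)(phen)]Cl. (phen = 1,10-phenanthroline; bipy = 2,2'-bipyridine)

(2,2'-bipyridine)fluorohydroxo(1,10-phenanthroline)manganese(III) chloride

The 1 chloride counter-ion carries a total charge of -1, so each complex ion is 1+.
Ligand charges: 1×1,10-phenanthroline (neutral), 1×2,2'-bipyridine (neutral), 1×fluoro (-1 each), 1×hydroxo (-1 each); total -2. So Mn + (-2) = 1+, giving Mn = +3.
Ligands are named alphabetically: bipyridine before fluoro before hydroxo before phenanthroline.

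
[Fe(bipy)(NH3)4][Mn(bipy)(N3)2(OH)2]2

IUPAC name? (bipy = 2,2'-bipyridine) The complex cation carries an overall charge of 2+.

The complex cation is given as 2+; its ligand charges sum to 0, so Fe = +2.
With 2 anions per cation, each anion must be 2/2 = 1−.
Anion: ligand charges sum to -4; for the ion to be 1−, Mn = +3.

tetraammine(2,2'-bipyridine)iron(II) diazido(2,2'-bipyridine)dihydroxomanganate(III)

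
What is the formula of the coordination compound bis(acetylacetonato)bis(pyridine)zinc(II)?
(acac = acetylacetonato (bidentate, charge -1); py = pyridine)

Ligands: 2 acetylacetonato (acac, -1), 2 pyridine (py, neutral). Ligand charge sum = -2.
With Zn in oxidation state +2, the complex ion is [Zn...].

[Zn(acac)2(py)2]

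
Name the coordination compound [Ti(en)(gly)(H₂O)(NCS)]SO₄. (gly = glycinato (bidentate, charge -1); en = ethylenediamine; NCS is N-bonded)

The 1 sulfate counter-ion carries a total charge of -2, so each complex ion is 2+.
Ligand charges: 1×glycinato (-1 each), 1×ethylenediamine (neutral), 1×isothiocyanato (-1 each), 1×aqua (neutral); total -2. So Ti + (-2) = 2+, giving Ti = +4.
Ligands are named alphabetically: aqua before ethylenediamine before glycinato before isothiocyanato.

aqua(ethylenediamine)(glycinato)isothiocyanatotitanium(IV) sulfate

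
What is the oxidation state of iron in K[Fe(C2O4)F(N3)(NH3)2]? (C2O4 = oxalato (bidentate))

1 potassium outside the brackets (+1 each) → the complex ion is 1−.
Ligand charges: 1×F = -1; 1×C2O4 = -2; 1×N3 = -1; 2×NH3 neutral; sum -4.
Fe + (-4) = 1− ⇒ Fe is +3.

+3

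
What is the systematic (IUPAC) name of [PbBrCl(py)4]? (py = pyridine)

bromochlorotetrakis(pyridine)lead(II)

There is no counter-ion, so the complex is neutral overall.
Ligand charges: 4×pyridine (neutral), 1×chloro (-1 each), 1×bromo (-1 each); total -2. So Pb + (-2) = 0, giving Pb = +2.
Ligands are named alphabetically: bromo before chloro before pyridine.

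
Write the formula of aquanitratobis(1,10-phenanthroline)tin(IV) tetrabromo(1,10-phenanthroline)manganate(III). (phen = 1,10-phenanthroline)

[Sn(H2O)(NO3)(phen)2][MnBr4(phen)]3

Cation [Sn…]: ligand charges -1, Sn(IV) ⇒ ion charge 3+.
Anion [Mn…]: ligand charges -4, Mn(III) ⇒ ion charge 1−.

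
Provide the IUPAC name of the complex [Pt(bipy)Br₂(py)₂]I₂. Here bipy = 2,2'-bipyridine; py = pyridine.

(2,2'-bipyridine)dibromobis(pyridine)platinum(IV) iodide

The 2 iodide counter-ions carry a total charge of -2, so each complex ion is 2+.
Ligand charges: 2×bromo (-1 each), 1×2,2'-bipyridine (neutral), 2×pyridine (neutral); total -2. So Pt + (-2) = 2+, giving Pt = +4.
Ligands are named alphabetically: bipyridine before bromo before pyridine.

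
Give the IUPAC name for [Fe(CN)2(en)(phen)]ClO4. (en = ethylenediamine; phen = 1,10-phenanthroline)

dicyano(ethylenediamine)(1,10-phenanthroline)iron(III) perchlorate

The 1 perchlorate counter-ion carries a total charge of -1, so each complex ion is 1+.
Ligand charges: 2×cyano (-1 each), 1×ethylenediamine (neutral), 1×1,10-phenanthroline (neutral); total -2. So Fe + (-2) = 1+, giving Fe = +3.
Ligands are named alphabetically: cyano before ethylenediamine before phenanthroline.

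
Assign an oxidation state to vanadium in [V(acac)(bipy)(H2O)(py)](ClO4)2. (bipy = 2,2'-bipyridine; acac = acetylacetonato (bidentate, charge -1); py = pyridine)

+3

2 perchlorate outside the brackets (-1 each) → the complex ion is 2+.
Ligand charges: 1×bipy neutral; 1×acac = -1; 1×H2O neutral; 1×py neutral; sum -1.
V + (-1) = 2+ ⇒ V is +3.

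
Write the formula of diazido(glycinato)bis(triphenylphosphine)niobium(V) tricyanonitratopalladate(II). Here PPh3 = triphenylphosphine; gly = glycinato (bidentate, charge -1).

Cation [Nb…]: ligand charges -3, Nb(V) ⇒ ion charge 2+.
Anion [Pd…]: ligand charges -4, Pd(II) ⇒ ion charge 2−.
One 2+ cation balances one 2− anion.

[Nb(gly)(N3)2(PPh3)2][Pd(CN)3(NO3)]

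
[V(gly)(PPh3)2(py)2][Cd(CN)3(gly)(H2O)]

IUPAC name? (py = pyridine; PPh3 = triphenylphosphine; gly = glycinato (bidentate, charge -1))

(glycinato)bis(pyridine)bis(triphenylphosphine)vanadium(III) aquatricyano(glycinato)cadmate(II)

Cadmium is always +2 in its complexes; the anion's ligand charges sum to -4, so the complex anion is 2−.
A 1:1 salt means the cation carries the equal and opposite charge, 2+.
Cation: ligand charges sum to -1; for the ion to be 2+, V = +3.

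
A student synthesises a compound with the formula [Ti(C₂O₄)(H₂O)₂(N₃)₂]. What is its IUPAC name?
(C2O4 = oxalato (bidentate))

There is no counter-ion, so the complex is neutral overall.
Ligand charges: 2×azido (-1 each), 1×oxalato (-2 each), 2×aqua (neutral); total -4. So Ti + (-4) = 0, giving Ti = +4.
Ligands are named alphabetically: aqua before azido before oxalato.

diaquadiazidooxalatotitanium(IV)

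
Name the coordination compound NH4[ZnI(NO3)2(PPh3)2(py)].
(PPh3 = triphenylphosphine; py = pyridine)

The 1 ammonium counter-ion carries a total charge of +1, so each complex ion is 1−.
Ligand charges: 2×triphenylphosphine (neutral), 2×nitrato (-1 each), 1×iodo (-1 each), 1×pyridine (neutral); total -3. So Zn + (-3) = 1−, giving Zn = +2.
Ligands are named alphabetically: iodo before nitrato before pyridine before triphenylphosphine.
The complex ion is anionic, so zinc takes the -ate form zincate(II).

ammonium iododinitrato(pyridine)bis(triphenylphosphine)zincate(II)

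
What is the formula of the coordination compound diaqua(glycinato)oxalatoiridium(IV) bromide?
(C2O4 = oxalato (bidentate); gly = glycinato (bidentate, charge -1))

Ligands: 1 oxalato (C2O4, -2), 1 glycinato (gly, -1), 2 aqua (H2O, neutral). Ligand charge sum = -3.
With Ir in oxidation state +4, the complex ion is [Ir...]^1+.
Charge balance with bromide (-1) requires 1 complex ion per 1 bromide.

[Ir(C2O4)(gly)(H2O)2]Br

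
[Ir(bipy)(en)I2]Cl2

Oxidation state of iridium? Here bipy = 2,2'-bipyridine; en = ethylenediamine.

+4

2 chloride outside the brackets (-1 each) → the complex ion is 2+.
Ligand charges: 1×bipy neutral; 1×en neutral; 2×I = -2; sum -2.
Ir + (-2) = 2+ ⇒ Ir is +4.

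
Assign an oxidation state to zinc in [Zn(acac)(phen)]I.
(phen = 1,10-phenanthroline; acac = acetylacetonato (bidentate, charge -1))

+2

1 iodide outside the brackets (-1 each) → the complex ion is 1+.
Ligand charges: 1×phen neutral; 1×acac = -1; sum -1.
Zn + (-1) = 1+ ⇒ Zn is +2.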